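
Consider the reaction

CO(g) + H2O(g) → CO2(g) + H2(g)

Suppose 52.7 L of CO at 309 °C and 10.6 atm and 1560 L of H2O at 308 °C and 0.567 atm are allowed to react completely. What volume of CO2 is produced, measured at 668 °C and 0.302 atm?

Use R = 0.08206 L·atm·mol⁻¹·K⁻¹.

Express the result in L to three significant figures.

n(CO) = PV/RT = (10.6 × 52.7) / (0.08206 × 582.15) = 11.69 mol
n(H2O) = PV/RT = (0.567 × 1560) / (0.08206 × 581.15) = 18.55 mol
For 11.69 mol CO, stoichiometry requires (1/1) × 11.69 = 11.69 mol H2O; 18.55 mol is available, so CO is limiting.
n(CO2) = (1/1) × 11.69 = 11.69 mol
V(CO2) = nRT/P = 11.69 × 0.08206 × 941.15 / 0.302 = 2989 L

2990 L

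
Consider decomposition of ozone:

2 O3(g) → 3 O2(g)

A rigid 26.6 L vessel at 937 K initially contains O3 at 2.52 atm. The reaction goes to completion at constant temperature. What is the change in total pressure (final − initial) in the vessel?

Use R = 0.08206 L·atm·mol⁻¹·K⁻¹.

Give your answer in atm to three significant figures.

At constant T and V, P ∝ n(gas): 2 mol gas → 3 mol gas.
P_final = (3/2) × 2.52 = 3.780 atm; ΔP = 3.780 − 2.52 = 1.260 atm

1.26 atm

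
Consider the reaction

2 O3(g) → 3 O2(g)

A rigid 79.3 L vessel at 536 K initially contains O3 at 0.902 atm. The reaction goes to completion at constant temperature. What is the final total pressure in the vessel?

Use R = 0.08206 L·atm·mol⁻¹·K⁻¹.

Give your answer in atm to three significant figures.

1.35 atm

Since T and V are fixed, P_final/P_initial = n_final/n_initial = 3/2.
P_final = (3/2) × 0.902 = 1.353 atm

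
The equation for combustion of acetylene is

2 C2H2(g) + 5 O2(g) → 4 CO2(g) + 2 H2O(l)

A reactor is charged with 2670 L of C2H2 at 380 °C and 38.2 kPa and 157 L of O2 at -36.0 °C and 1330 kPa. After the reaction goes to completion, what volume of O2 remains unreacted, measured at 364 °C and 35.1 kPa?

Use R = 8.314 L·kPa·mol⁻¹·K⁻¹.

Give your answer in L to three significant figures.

8900 L

n(C2H2) = PV/RT = (38.2 × 2670) / (8.314 × 653.15) = 18.78 mol
n(O2) = PV/RT = (1330 × 157) / (8.314 × 237.15) = 105.9 mol
For 18.78 mol C2H2, stoichiometry requires (5/2) × 18.78 = 46.95 mol O2; 105.9 mol is available, so C2H2 is limiting.
n(O2) consumed = (5/2) × 18.78 = 46.95 mol; remaining = 105.9 − 46.95 = 58.95 mol
V(O2) = nRT/P = 58.95 × 8.314 × 637.15 / 35.1 = 8897 L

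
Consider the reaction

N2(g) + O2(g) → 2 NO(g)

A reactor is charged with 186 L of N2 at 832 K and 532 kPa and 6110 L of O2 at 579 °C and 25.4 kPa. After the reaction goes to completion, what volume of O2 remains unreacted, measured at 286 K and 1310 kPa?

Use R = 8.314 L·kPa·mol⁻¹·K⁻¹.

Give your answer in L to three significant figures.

n(N2) = PV/RT = (532 × 186) / (8.314 × 832) = 14.31 mol
n(O2) = PV/RT = (25.4 × 6110) / (8.314 × 852.15) = 21.91 mol
For 14.31 mol N2, stoichiometry requires (1/1) × 14.31 = 14.31 mol O2; 21.91 mol is available, so N2 is limiting.
n(O2) consumed = (1/1) × 14.31 = 14.31 mol; remaining = 21.91 − 14.31 = 7.600 mol
V(O2) = nRT/P = 7.600 × 8.314 × 286 / 1310 = 13.79 L

13.8 L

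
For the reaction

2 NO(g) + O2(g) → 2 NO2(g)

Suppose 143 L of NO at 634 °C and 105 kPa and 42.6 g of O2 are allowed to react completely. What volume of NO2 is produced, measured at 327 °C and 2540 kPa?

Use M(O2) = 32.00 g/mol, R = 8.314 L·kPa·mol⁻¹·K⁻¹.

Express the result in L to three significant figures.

n(NO) = PV/RT = (105 × 143) / (8.314 × 907.15) = 1.991 mol
n(O2) = 42.6 / 32.00 = 1.331 mol
For 1.991 mol NO, stoichiometry requires (1/2) × 1.991 = 0.9955 mol O2; 1.331 mol is available, so NO is limiting.
n(NO2) = (2/2) × 1.991 = 1.991 mol
V(NO2) = nRT/P = 1.991 × 8.314 × 600.15 / 2540 = 3.911 L

3.91 L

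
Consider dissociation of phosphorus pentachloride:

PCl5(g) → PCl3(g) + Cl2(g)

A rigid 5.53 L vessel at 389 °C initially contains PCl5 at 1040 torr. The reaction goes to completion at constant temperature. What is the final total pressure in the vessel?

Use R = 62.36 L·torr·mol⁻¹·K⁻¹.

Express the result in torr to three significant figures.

2080 torr

At constant T and V, P ∝ n(gas): 1 mol gas → 2 mol gas.
P_final = (2/1) × 1040 = 2080 torr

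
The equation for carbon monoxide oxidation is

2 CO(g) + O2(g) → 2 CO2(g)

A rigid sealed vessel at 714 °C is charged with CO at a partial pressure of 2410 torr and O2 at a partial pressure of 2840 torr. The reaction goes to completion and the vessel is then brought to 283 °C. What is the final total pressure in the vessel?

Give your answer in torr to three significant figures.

2280 torr

At constant V, partial pressures at 714 °C are proportional to moles, so apply stoichiometry directly to pressures.
P(O2) required for 2410 torr of CO = (1/2) × 2410 = 1205 torr; available 2840 torr, so CO is limiting.
P(O2) remaining = 2840 − (1/2) × 2410 = 1635 torr
P(gaseous products) = (2)/2 × 2410 = 2410 torr
P_total at 714 °C = 1635 + 2410 = 4045 torr
Scaling to 283 °C: P = 4045 × 556.15/987.15 = 2279 torr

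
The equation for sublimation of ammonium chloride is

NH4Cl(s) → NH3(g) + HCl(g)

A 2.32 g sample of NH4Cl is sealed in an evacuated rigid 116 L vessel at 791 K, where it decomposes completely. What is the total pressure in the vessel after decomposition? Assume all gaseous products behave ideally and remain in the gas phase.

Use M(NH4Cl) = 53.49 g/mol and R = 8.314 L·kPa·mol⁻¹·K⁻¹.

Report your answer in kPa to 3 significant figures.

n(NH4Cl) = 2.32 / 53.49 = 0.04337 mol
n(gas produced) = (2/1) × 0.04337 = 0.08674 mol
P = nRT/V = 0.08674 × 8.314 × 791 / 116 = 4.918 kPa

4.92 kPa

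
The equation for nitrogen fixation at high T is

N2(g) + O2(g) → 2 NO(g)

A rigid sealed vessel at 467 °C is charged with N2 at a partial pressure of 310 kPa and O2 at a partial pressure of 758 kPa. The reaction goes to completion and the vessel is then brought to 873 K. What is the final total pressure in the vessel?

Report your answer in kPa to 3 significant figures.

1260 kPa

With V and T fixed, P_i ∝ n_i, so the mole ratios apply directly to partial pressures at 467 °C.
P(O2) required for 310 kPa of N2 = (1/1) × 310 = 310.0 kPa; available 758 kPa, so N2 is limiting.
P(O2) remaining = 758 − (1/1) × 310 = 448.0 kPa
P(gaseous products) = (2)/1 × 310 = 620.0 kPa
P_total at 467 °C = 448.0 + 620.0 = 1068 kPa
Scaling to 873 K: P = 1068 × 873/740.15 = 1260 kPa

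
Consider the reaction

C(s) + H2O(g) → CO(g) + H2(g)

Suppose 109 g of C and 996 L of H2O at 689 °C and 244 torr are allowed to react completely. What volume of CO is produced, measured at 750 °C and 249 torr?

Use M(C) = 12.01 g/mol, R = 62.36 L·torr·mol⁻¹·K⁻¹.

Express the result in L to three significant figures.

1040 L

n(C) = 109 / 12.01 = 9.076 mol
n(H2O) = PV/RT = (244 × 996) / (62.36 × 962.15) = 4.050 mol
For 9.076 mol C, stoichiometry requires (1/1) × 9.076 = 9.076 mol H2O; 4.050 mol is available, so H2O is limiting.
n(CO) = (1/1) × 4.050 = 4.050 mol
V(CO) = nRT/P = 4.050 × 62.36 × 1023.15 / 249 = 1038 L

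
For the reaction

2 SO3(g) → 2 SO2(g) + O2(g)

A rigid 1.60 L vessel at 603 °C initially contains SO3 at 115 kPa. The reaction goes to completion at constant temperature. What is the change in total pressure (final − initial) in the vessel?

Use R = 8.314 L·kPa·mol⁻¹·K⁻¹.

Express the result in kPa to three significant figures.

57.5 kPa

Since T and V are fixed, P_final/P_initial = n_final/n_initial = 3/2.
P_final = (3/2) × 115 = 172.5 kPa; ΔP = 172.5 − 115 = 57.50 kPa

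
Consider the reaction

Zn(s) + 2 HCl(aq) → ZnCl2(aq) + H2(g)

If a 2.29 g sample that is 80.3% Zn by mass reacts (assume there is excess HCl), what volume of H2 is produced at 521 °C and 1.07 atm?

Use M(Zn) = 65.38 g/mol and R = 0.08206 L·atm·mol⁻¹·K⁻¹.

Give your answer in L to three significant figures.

1.71 L

mass of Zn = 2.29 × 80.3/100 = 1.839 g
n(Zn) = 1.839 / 65.38 = 0.02813 mol
n(H2) = (1/1) × 0.02813 = 0.02813 mol
V = nRT/P = 0.02813 × 0.08206 × 794.15 / 1.07 = 1.713 L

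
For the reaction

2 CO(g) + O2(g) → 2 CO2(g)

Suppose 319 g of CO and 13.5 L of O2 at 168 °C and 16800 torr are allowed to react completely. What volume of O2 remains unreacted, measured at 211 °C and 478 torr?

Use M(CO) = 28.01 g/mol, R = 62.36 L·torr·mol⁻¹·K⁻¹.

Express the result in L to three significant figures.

n(CO) = 319 / 28.01 = 11.39 mol
n(O2) = PV/RT = (16800 × 13.5) / (62.36 × 441.15) = 8.244 mol
For 11.39 mol CO, stoichiometry requires (1/2) × 11.39 = 5.695 mol O2; 8.244 mol is available, so CO is limiting.
n(O2) consumed = (1/2) × 11.39 = 5.695 mol; remaining = 8.244 − 5.695 = 2.549 mol
V(O2) = nRT/P = 2.549 × 62.36 × 484.15 / 478 = 161.0 L

161 L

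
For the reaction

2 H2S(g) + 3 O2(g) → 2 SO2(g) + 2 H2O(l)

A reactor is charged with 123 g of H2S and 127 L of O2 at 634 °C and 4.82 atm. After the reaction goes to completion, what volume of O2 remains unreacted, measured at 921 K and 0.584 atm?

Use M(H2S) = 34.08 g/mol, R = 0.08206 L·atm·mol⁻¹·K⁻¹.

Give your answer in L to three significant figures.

n(H2S) = 123 / 34.08 = 3.609 mol
n(O2) = PV/RT = (4.82 × 127) / (0.08206 × 907.15) = 8.223 mol
For 3.609 mol H2S, stoichiometry requires (3/2) × 3.609 = 5.413 mol O2; 8.223 mol is available, so H2S is limiting.
n(O2) consumed = (3/2) × 3.609 = 5.413 mol; remaining = 8.223 − 5.413 = 2.810 mol
V(O2) = nRT/P = 2.810 × 0.08206 × 921 / 0.584 = 363.7 L

364 L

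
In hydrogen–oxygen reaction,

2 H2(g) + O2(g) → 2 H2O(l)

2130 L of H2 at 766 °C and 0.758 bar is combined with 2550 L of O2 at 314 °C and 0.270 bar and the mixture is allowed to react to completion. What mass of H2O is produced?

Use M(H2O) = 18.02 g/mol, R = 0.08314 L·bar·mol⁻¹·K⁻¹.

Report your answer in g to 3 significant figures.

n(H2) = PV/RT = (0.758 × 2130) / (0.08314 × 1039.15) = 18.69 mol
n(O2) = PV/RT = (0.270 × 2550) / (0.08314 × 587.15) = 14.10 mol
For 18.69 mol H2, stoichiometry requires (1/2) × 18.69 = 9.345 mol O2; 14.10 mol is available, so H2 is limiting.
n(H2O) = (2/2) × 18.69 = 18.69 mol
m(H2O) = 18.69 × 18.02 = 336.8 g

337 g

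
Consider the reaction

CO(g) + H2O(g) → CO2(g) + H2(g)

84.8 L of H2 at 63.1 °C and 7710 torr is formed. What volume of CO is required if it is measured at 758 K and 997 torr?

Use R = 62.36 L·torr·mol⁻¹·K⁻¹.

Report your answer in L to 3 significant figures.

1480 L

n(H2) = PV/RT = (7710 × 84.8) / (62.36 × 336.25) = 31.18 mol
n(CO) = (1/1) × 31.18 = 31.18 mol
V = nRT/P = 31.18 × 62.36 × 758 / 997 = 1478 L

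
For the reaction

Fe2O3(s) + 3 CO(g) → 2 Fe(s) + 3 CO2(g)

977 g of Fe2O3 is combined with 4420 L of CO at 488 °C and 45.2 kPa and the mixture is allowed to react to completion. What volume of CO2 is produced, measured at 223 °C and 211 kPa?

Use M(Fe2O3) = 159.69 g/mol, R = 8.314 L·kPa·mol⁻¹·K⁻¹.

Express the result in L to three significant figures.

n(Fe2O3) = 977 / 159.69 = 6.118 mol
n(CO) = PV/RT = (45.2 × 4420) / (8.314 × 761.15) = 31.57 mol
For 6.118 mol Fe2O3, stoichiometry requires (3/1) × 6.118 = 18.35 mol CO; 31.57 mol is available, so Fe2O3 is limiting.
n(CO2) = (3/1) × 6.118 = 18.35 mol
V(CO2) = nRT/P = 18.35 × 8.314 × 496.15 / 211 = 358.7 L

359 L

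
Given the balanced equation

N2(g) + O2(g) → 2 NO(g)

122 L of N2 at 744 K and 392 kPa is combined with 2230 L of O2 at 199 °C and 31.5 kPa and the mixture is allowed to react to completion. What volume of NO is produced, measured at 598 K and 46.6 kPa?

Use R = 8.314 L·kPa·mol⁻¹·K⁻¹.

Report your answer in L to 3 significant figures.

1650 L

n(N2) = PV/RT = (392 × 122) / (8.314 × 744) = 7.731 mol
n(O2) = PV/RT = (31.5 × 2230) / (8.314 × 472.15) = 17.89 mol
For 7.731 mol N2, stoichiometry requires (1/1) × 7.731 = 7.731 mol O2; 17.89 mol is available, so N2 is limiting.
n(NO) = (2/1) × 7.731 = 15.46 mol
V(NO) = nRT/P = 15.46 × 8.314 × 598 / 46.6 = 1649 L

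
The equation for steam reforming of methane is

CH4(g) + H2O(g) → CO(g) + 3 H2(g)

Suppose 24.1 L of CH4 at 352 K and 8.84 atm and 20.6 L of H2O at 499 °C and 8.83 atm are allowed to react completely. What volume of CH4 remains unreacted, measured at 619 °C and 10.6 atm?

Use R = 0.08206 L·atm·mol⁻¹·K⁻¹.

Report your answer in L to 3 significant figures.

31.1 L

n(CH4) = PV/RT = (8.84 × 24.1) / (0.08206 × 352) = 7.376 mol
n(H2O) = PV/RT = (8.83 × 20.6) / (0.08206 × 772.15) = 2.871 mol
For 7.376 mol CH4, stoichiometry requires (1/1) × 7.376 = 7.376 mol H2O; 2.871 mol is available, so H2O is limiting.
n(CH4) consumed = (1/1) × 2.871 = 2.871 mol; remaining = 7.376 − 2.871 = 4.505 mol
V(CH4) = nRT/P = 4.505 × 0.08206 × 892.15 / 10.6 = 31.11 L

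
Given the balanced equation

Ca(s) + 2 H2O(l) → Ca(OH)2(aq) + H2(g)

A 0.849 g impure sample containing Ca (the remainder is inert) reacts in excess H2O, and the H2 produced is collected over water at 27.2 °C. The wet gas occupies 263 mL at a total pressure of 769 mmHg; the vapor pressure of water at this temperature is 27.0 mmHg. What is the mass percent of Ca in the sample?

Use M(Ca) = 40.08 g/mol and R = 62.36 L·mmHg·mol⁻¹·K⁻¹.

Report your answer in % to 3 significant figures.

P(H2) = 769 − 27.0 = 742.0 mmHg
n(H2) = PV/RT = (742.0 × 0.2630) / (62.36 × 300.35) = 0.01042 mol
n(Ca) = (1/1) × 0.01042 = 0.01042 mol
m(Ca) = 0.01042 × 40.08 = 0.4176 g
%Ca = 0.4176 / 0.849 × 100 = 49.19%

49.2 %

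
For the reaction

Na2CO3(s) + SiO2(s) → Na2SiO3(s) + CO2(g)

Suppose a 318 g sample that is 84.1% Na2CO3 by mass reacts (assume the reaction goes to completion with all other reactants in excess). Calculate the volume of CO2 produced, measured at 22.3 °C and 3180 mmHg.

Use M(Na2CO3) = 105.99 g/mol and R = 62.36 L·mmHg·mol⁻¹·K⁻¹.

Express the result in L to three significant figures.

14.6 L

mass of Na2CO3 = 318 × 84.1/100 = 267.4 g
n(Na2CO3) = 267.4 / 105.99 = 2.523 mol
n(CO2) = (1/1) × 2.523 = 2.523 mol
V = nRT/P = 2.523 × 62.36 × 295.45 / 3180 = 14.62 L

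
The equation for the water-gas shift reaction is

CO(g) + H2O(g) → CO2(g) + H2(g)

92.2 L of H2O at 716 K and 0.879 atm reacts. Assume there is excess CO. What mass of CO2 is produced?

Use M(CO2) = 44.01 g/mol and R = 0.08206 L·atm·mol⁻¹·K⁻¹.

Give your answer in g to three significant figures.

60.7 g

n(H2O) = PV/RT = (0.879 × 92.2) / (0.08206 × 716) = 1.379 mol
n(CO2) = (1/1) × 1.379 = 1.379 mol
m(CO2) = 1.379 × 44.01 = 60.69 g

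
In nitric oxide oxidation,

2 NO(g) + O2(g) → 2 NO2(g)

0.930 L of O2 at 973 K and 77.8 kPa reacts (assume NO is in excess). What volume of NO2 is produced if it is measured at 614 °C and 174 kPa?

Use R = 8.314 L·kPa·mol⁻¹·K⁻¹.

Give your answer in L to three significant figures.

0.758 L

n(O2) = PV/RT = (77.8 × 0.930) / (8.314 × 973) = 0.008944 mol
n(NO2) = (2/1) × 0.008944 = 0.01789 mol
V = nRT/P = 0.01789 × 8.314 × 887.15 / 174 = 0.7583 L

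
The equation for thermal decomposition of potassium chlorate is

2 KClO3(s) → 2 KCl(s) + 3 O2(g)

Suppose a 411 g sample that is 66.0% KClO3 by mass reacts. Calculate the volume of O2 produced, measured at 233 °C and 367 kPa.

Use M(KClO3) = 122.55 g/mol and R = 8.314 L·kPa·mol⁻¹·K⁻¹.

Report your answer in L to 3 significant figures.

38.1 L

mass of KClO3 = 411 × 66.0/100 = 271.3 g
n(KClO3) = 271.3 / 122.55 = 2.214 mol
n(O2) = (3/2) × 2.214 = 3.321 mol
V = nRT/P = 3.321 × 8.314 × 506.15 / 367 = 38.08 L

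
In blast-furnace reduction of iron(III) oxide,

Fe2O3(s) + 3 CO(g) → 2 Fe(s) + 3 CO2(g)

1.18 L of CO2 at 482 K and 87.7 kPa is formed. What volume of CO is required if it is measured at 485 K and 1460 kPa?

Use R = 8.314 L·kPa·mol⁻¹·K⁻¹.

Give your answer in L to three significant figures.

n(CO2) = PV/RT = (87.7 × 1.18) / (8.314 × 482) = 0.02582 mol
n(CO) = (3/3) × 0.02582 = 0.02582 mol
V = nRT/P = 0.02582 × 8.314 × 485 / 1460 = 0.07131 L

0.0713 L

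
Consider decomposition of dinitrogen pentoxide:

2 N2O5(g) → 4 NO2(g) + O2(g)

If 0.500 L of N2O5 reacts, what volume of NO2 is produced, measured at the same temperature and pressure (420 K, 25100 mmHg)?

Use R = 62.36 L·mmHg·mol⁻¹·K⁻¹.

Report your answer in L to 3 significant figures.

At constant T and P, gas volumes are in the mole ratio: V(NO2) = (4/2) × 0.500 = 1.000 L

1.00 L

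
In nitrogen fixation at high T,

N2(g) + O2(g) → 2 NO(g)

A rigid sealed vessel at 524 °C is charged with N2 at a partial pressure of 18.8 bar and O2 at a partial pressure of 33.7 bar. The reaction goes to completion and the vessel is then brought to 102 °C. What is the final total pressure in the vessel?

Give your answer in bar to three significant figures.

24.7 bar

Because the vessel is rigid and T is held at 524 °C, work the stoichiometry in partial pressures (P_i = n_iRT/V).
P(O2) required for 18.8 bar of N2 = (1/1) × 18.8 = 18.80 bar; available 33.7 bar, so N2 is limiting.
P(O2) remaining = 33.7 − (1/1) × 18.8 = 14.90 bar
P(gaseous products) = (2)/1 × 18.8 = 37.60 bar
P_total at 524 °C = 14.90 + 37.60 = 52.50 bar
Scaling to 102 °C: P = 52.50 × 375.15/797.15 = 24.71 bar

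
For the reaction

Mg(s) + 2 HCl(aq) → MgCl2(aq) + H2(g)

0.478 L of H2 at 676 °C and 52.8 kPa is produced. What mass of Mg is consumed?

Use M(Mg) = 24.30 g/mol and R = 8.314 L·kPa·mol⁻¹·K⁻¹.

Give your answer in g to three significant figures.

n(H2) = PV/RT = (52.8 × 0.478) / (8.314 × 949.15) = 0.003198 mol
n(Mg) = (1/1) × 0.003198 = 0.003198 mol
m(Mg) = 0.003198 × 24.30 = 0.07771 g

0.0777 g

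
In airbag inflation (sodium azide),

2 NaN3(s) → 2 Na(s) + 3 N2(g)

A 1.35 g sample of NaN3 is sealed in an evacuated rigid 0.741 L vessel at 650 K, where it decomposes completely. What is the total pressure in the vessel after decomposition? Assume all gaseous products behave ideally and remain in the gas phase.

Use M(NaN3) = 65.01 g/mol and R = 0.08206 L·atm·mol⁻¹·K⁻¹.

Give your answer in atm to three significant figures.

n(NaN3) = 1.35 / 65.01 = 0.02077 mol
n(gas produced) = (3/2) × 0.02077 = 0.03116 mol
P = nRT/V = 0.03116 × 0.08206 × 650 / 0.741 = 2.243 atm

2.24 atm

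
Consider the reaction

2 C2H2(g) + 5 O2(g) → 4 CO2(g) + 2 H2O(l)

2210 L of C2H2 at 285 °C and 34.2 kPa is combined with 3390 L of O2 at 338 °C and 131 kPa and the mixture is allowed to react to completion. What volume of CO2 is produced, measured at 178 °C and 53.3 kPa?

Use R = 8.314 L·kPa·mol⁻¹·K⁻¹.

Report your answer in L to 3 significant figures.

n(C2H2) = PV/RT = (34.2 × 2210) / (8.314 × 558.15) = 16.29 mol
n(O2) = PV/RT = (131 × 3390) / (8.314 × 611.15) = 87.40 mol
For 16.29 mol C2H2, stoichiometry requires (5/2) × 16.29 = 40.72 mol O2; 87.40 mol is available, so C2H2 is limiting.
n(CO2) = (4/2) × 16.29 = 32.58 mol
V(CO2) = nRT/P = 32.58 × 8.314 × 451.15 / 53.3 = 2293 L

2290 L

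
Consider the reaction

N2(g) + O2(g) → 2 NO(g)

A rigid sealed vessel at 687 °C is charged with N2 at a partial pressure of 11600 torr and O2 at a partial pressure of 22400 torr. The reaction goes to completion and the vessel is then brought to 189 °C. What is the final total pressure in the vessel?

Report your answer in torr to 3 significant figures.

Because the vessel is rigid and T is held at 687 °C, work the stoichiometry in partial pressures (P_i = n_iRT/V).
P(O2) required for 11600 torr of N2 = (1/1) × 11600 = 11600 torr; available 22400 torr, so N2 is limiting.
P(O2) remaining = 22400 − (1/1) × 11600 = 10800 torr
P(gaseous products) = (2)/1 × 11600 = 23200 torr
P_total at 687 °C = 10800 + 23200 = 34000 torr
Scaling to 189 °C: P = 34000 × 462.15/960.15 = 16370 torr

16400 torr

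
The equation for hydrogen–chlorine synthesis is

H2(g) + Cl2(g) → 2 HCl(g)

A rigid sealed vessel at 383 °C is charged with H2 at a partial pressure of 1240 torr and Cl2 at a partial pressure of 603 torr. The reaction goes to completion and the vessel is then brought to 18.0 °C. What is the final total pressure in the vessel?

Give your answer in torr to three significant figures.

818 torr

With V and T fixed, P_i ∝ n_i, so the mole ratios apply directly to partial pressures at 383 °C.
P(Cl2) required for 1240 torr of H2 = (1/1) × 1240 = 1240 torr; available 603 torr, so Cl2 is limiting.
P(H2) remaining = 1240 − (1/1) × 603 = 637.0 torr
P(gaseous products) = (2)/1 × 603 = 1206 torr
P_total at 383 °C = 637.0 + 1206 = 1843 torr
Scaling to 18.0 °C: P = 1843 × 291.15/656.15 = 817.8 torr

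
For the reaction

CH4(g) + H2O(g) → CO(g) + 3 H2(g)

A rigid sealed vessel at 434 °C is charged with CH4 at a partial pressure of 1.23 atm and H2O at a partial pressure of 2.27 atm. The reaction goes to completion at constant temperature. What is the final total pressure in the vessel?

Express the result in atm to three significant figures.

5.96 atm

Because the vessel is rigid and T is held at 434 °C, work the stoichiometry in partial pressures (P_i = n_iRT/V).
P(H2O) required for 1.23 atm of CH4 = (1/1) × 1.23 = 1.230 atm; available 2.27 atm, so CH4 is limiting.
P(H2O) remaining = 2.27 − (1/1) × 1.23 = 1.040 atm
P(gaseous products) = (1+3)/1 × 1.23 = 4.920 atm
P_total at 434 °C = 1.040 + 4.920 = 5.960 atm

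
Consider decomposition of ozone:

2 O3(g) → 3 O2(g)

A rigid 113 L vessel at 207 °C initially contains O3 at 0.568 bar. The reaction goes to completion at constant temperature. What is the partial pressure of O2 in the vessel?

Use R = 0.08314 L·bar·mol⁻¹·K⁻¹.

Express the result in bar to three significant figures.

n(O3)₀ = PV/RT = (0.568 × 113) / (0.08314 × 480.15) = 1.608 mol
n(O2) = (3/2) × 1.608 = 2.412 mol
P(O2) = nRT/V = 2.412 × 0.08314 × 480.15 / 113 = 0.8521 bar

0.852 bar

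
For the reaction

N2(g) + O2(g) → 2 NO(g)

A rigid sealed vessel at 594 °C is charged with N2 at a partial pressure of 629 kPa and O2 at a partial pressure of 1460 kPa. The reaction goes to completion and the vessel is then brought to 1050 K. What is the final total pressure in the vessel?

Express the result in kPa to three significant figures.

With V and T fixed, P_i ∝ n_i, so the mole ratios apply directly to partial pressures at 594 °C.
P(O2) required for 629 kPa of N2 = (1/1) × 629 = 629.0 kPa; available 1460 kPa, so N2 is limiting.
P(O2) remaining = 1460 − (1/1) × 629 = 831.0 kPa
P(gaseous products) = (2)/1 × 629 = 1258 kPa
P_total at 594 °C = 831.0 + 1258 = 2089 kPa
Scaling to 1050 K: P = 2089 × 1050/867.15 = 2529 kPa

2530 kPa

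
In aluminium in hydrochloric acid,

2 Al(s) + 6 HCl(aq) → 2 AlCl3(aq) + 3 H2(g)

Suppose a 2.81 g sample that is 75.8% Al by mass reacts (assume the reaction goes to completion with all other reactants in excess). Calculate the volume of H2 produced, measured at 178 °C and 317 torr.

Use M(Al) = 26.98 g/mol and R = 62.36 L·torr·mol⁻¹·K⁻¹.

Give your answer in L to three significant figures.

mass of Al = 2.81 × 75.8/100 = 2.130 g
n(Al) = 2.130 / 26.98 = 0.07895 mol
n(H2) = (3/2) × 0.07895 = 0.1184 mol
V = nRT/P = 0.1184 × 62.36 × 451.15 / 317 = 10.51 L

10.5 L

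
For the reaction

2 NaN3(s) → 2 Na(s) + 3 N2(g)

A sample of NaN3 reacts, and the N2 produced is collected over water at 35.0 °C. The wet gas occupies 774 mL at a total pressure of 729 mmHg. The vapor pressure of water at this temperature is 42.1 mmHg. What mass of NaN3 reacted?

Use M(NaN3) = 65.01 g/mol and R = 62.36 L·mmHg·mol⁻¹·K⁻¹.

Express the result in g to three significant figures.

P(N2) = 729 − 42.1 = 686.9 mmHg
n(N2) = PV/RT = (686.9 × 0.7740) / (62.36 × 308.15) = 0.02767 mol
n(NaN3) = (2/3) × 0.02767 = 0.01845 mol
m(NaN3) = 0.01845 × 65.01 = 1.199 g

1.20 g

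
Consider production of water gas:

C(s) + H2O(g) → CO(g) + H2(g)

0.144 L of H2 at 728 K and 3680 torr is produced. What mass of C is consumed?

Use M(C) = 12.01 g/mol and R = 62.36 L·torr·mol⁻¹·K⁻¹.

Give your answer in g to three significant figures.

0.140 g

n(H2) = PV/RT = (3680 × 0.144) / (62.36 × 728) = 0.01167 mol
n(C) = (1/1) × 0.01167 = 0.01167 mol
m(C) = 0.01167 × 12.01 = 0.1402 g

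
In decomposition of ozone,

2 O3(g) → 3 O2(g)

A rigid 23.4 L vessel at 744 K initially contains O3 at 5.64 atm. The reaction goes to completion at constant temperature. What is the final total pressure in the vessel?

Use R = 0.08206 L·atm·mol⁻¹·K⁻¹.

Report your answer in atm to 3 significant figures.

Rigid vessel, constant T ⇒ P scales with total gas moles (2 → 3).
P_final = (3/2) × 5.64 = 8.460 atm

8.46 atm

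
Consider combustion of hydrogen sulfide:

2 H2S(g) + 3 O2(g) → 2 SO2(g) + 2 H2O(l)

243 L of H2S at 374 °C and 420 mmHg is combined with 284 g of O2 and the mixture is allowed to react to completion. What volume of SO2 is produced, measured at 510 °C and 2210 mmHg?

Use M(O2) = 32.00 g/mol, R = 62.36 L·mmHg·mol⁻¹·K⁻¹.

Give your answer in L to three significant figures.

n(H2S) = PV/RT = (420 × 243) / (62.36 × 647.15) = 2.529 mol
n(O2) = 284 / 32.00 = 8.875 mol
For 2.529 mol H2S, stoichiometry requires (3/2) × 2.529 = 3.793 mol O2; 8.875 mol is available, so H2S is limiting.
n(SO2) = (2/2) × 2.529 = 2.529 mol
V(SO2) = nRT/P = 2.529 × 62.36 × 783.15 / 2210 = 55.89 L

55.9 L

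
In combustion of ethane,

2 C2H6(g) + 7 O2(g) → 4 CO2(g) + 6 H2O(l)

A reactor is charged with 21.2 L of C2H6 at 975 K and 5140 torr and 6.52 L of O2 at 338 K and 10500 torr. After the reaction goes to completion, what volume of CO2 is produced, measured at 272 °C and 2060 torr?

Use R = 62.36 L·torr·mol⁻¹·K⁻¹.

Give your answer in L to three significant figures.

n(C2H6) = PV/RT = (5140 × 21.2) / (62.36 × 975) = 1.792 mol
n(O2) = PV/RT = (10500 × 6.52) / (62.36 × 338) = 3.248 mol
For 1.792 mol C2H6, stoichiometry requires (7/2) × 1.792 = 6.272 mol O2; 3.248 mol is available, so O2 is limiting.
n(CO2) = (4/7) × 3.248 = 1.856 mol
V(CO2) = nRT/P = 1.856 × 62.36 × 545.15 / 2060 = 30.63 L

30.6 L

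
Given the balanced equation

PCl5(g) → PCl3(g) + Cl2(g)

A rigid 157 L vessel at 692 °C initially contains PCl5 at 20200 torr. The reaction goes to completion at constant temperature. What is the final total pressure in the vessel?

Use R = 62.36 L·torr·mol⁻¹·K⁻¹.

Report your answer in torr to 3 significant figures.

Rigid vessel, constant T ⇒ P scales with total gas moles (1 → 2).
P_final = (2/1) × 20200 = 40400 torr

40400 torr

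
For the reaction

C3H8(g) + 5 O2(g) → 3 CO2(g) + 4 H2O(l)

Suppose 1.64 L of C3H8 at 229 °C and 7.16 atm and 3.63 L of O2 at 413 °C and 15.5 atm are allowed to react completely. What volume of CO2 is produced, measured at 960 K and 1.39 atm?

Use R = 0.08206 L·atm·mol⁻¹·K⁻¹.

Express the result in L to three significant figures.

n(C3H8) = PV/RT = (7.16 × 1.64) / (0.08206 × 502.15) = 0.2850 mol
n(O2) = PV/RT = (15.5 × 3.63) / (0.08206 × 686.15) = 0.9993 mol
For 0.2850 mol C3H8, stoichiometry requires (5/1) × 0.2850 = 1.425 mol O2; 0.9993 mol is available, so O2 is limiting.
n(CO2) = (3/5) × 0.9993 = 0.5996 mol
V(CO2) = nRT/P = 0.5996 × 0.08206 × 960 / 1.39 = 33.98 L

34.0 L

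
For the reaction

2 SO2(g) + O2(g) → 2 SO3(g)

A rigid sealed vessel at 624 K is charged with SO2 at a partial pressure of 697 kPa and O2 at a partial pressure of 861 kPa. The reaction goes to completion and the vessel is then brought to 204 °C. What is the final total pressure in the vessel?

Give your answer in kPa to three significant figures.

With V and T fixed, P_i ∝ n_i, so the mole ratios apply directly to partial pressures at 624 K.
P(O2) required for 697 kPa of SO2 = (1/2) × 697 = 348.5 kPa; available 861 kPa, so SO2 is limiting.
P(O2) remaining = 861 − (1/2) × 697 = 512.5 kPa
P(gaseous products) = (2)/2 × 697 = 697.0 kPa
P_total at 624 K = 512.5 + 697.0 = 1210 kPa
Scaling to 204 °C: P = 1210 × 477.15/624 = 925.2 kPa

925 kPa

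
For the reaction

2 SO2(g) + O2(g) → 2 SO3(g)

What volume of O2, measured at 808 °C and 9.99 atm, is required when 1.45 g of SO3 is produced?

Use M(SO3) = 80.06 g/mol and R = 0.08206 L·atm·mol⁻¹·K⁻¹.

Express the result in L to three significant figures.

0.0804 L

n(SO3) = 1.450 / 80.06 = 0.01811 mol
n(O2) = (1/2) × 0.01811 = 0.009055 mol
V = nRT/P = 0.009055 × 0.08206 × 1081.15 / 9.99 = 0.08042 L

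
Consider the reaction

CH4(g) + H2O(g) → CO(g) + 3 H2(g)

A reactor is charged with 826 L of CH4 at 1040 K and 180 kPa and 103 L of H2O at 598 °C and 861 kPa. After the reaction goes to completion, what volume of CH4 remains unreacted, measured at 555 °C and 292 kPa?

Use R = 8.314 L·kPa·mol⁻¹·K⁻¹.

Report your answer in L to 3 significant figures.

117 L

n(CH4) = PV/RT = (180 × 826) / (8.314 × 1040) = 17.20 mol
n(H2O) = PV/RT = (861 × 103) / (8.314 × 871.15) = 12.24 mol
For 17.20 mol CH4, stoichiometry requires (1/1) × 17.20 = 17.20 mol H2O; 12.24 mol is available, so H2O is limiting.
n(CH4) consumed = (1/1) × 12.24 = 12.24 mol; remaining = 17.20 − 12.24 = 4.960 mol
V(CH4) = nRT/P = 4.960 × 8.314 × 828.15 / 292 = 117.0 L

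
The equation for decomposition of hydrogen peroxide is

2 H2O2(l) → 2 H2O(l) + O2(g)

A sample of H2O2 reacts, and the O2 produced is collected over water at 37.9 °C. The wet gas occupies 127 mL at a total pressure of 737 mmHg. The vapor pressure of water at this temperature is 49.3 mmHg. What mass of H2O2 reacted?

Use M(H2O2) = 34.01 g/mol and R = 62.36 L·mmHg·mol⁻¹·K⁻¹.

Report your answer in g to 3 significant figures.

P(O2) = 737 − 49.3 = 687.7 mmHg
n(O2) = PV/RT = (687.7 × 0.1270) / (62.36 × 311.05) = 0.004503 mol
n(H2O2) = (2/1) × 0.004503 = 0.009006 mol
m(H2O2) = 0.009006 × 34.01 = 0.3063 g

0.306 g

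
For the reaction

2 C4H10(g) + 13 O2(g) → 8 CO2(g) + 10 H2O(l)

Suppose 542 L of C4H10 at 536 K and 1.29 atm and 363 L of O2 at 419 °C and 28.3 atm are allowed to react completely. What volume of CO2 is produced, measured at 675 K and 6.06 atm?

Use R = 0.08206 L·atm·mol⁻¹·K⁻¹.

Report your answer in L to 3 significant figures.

581 L

n(C4H10) = PV/RT = (1.29 × 542) / (0.08206 × 536) = 15.90 mol
n(O2) = PV/RT = (28.3 × 363) / (0.08206 × 692.15) = 180.9 mol
For 15.90 mol C4H10, stoichiometry requires (13/2) × 15.90 = 103.4 mol O2; 180.9 mol is available, so C4H10 is limiting.
n(CO2) = (8/2) × 15.90 = 63.60 mol
V(CO2) = nRT/P = 63.60 × 0.08206 × 675 / 6.06 = 581.3 L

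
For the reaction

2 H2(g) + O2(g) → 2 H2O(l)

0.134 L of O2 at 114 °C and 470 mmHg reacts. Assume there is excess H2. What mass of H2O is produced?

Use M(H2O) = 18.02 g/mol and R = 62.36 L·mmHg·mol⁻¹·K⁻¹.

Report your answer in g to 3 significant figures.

0.0940 g

n(O2) = PV/RT = (470 × 0.134) / (62.36 × 387.15) = 0.002609 mol
n(H2O) = (2/1) × 0.002609 = 0.005218 mol
m(H2O) = 0.005218 × 18.02 = 0.09403 g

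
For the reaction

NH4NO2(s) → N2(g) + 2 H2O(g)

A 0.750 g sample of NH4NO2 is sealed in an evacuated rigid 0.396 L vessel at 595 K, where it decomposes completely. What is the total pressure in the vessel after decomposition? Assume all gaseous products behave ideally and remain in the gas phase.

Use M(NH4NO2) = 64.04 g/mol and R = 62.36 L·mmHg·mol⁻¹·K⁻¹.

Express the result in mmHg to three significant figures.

3290 mmHg

n(NH4NO2) = 0.750 / 64.04 = 0.01171 mol
n(gas produced) = (3/1) × 0.01171 = 0.03513 mol
P = nRT/V = 0.03513 × 62.36 × 595 / 0.396 = 3292 mmHg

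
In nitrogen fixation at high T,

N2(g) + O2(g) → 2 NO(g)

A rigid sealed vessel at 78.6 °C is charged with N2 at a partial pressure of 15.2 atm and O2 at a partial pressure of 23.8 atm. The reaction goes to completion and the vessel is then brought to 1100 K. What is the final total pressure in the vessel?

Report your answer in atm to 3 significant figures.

122 atm

With V and T fixed, P_i ∝ n_i, so the mole ratios apply directly to partial pressures at 78.6 °C.
P(O2) required for 15.2 atm of N2 = (1/1) × 15.2 = 15.20 atm; available 23.8 atm, so N2 is limiting.
P(O2) remaining = 23.8 − (1/1) × 15.2 = 8.600 atm
P(gaseous products) = (2)/1 × 15.2 = 30.40 atm
P_total at 78.6 °C = 8.600 + 30.40 = 39.00 atm
Scaling to 1100 K: P = 39.00 × 1100/351.75 = 122.0 atm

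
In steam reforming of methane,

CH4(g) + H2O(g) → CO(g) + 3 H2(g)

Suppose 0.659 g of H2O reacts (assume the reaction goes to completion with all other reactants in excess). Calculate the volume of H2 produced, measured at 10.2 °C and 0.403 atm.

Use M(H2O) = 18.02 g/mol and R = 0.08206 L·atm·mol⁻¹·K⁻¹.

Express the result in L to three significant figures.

6.33 L

n(H2O) = 0.6590 / 18.02 = 0.03657 mol
n(H2) = (3/1) × 0.03657 = 0.1097 mol
V = nRT/P = 0.1097 × 0.08206 × 283.35 / 0.403 = 6.329 L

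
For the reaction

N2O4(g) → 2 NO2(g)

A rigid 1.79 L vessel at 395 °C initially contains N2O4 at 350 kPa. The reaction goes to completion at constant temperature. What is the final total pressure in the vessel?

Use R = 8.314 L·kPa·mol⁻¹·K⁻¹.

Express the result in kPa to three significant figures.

At constant T and V, P ∝ n(gas): 1 mol gas → 2 mol gas.
P_final = (2/1) × 350 = 700.0 kPa

700 kPa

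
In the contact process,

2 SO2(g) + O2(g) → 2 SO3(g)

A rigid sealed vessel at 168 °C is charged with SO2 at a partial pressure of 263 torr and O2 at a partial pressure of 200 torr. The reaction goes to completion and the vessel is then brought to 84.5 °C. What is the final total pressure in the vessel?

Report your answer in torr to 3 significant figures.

With V and T fixed, P_i ∝ n_i, so the mole ratios apply directly to partial pressures at 168 °C.
P(O2) required for 263 torr of SO2 = (1/2) × 263 = 131.5 torr; available 200 torr, so SO2 is limiting.
P(O2) remaining = 200 − (1/2) × 263 = 68.50 torr
P(gaseous products) = (2)/2 × 263 = 263.0 torr
P_total at 168 °C = 68.50 + 263.0 = 331.5 torr
Scaling to 84.5 °C: P = 331.5 × 357.65/441.15 = 268.8 torr

269 torr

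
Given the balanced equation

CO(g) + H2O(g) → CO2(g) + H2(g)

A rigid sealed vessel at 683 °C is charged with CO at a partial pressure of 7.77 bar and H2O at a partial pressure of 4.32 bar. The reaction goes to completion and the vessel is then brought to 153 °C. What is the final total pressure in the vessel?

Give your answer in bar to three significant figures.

Because the vessel is rigid and T is held at 683 °C, work the stoichiometry in partial pressures (P_i = n_iRT/V).
P(H2O) required for 7.77 bar of CO = (1/1) × 7.77 = 7.770 bar; available 4.32 bar, so H2O is limiting.
P(CO) remaining = 7.77 − (1/1) × 4.32 = 3.450 bar
P(gaseous products) = (1+1)/1 × 4.32 = 8.640 bar
P_total at 683 °C = 3.450 + 8.640 = 12.09 bar
Scaling to 153 °C: P = 12.09 × 426.15/956.15 = 5.388 bar

5.39 bar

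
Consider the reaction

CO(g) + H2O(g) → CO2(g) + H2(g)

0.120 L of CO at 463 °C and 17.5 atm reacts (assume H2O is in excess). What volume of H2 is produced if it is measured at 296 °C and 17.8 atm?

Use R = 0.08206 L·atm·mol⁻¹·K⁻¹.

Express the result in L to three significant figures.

0.0912 L

n(CO) = PV/RT = (17.5 × 0.120) / (0.08206 × 736.15) = 0.03476 mol
n(H2) = (1/1) × 0.03476 = 0.03476 mol
V = nRT/P = 0.03476 × 0.08206 × 569.15 / 17.8 = 0.09120 L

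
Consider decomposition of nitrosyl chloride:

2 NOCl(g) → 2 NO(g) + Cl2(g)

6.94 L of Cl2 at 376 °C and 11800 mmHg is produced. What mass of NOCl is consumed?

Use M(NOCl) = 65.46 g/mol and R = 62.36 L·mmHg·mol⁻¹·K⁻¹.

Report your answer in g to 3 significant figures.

n(Cl2) = PV/RT = (11800 × 6.94) / (62.36 × 649.15) = 2.023 mol
n(NOCl) = (2/1) × 2.023 = 4.046 mol
m(NOCl) = 4.046 × 65.46 = 264.9 g

265 g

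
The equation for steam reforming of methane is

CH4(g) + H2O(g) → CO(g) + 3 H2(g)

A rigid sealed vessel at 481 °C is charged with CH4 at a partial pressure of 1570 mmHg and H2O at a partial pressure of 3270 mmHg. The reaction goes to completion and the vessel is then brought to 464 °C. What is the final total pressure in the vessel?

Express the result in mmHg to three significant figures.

7800 mmHg

At constant V, partial pressures at 481 °C are proportional to moles, so apply stoichiometry directly to pressures.
P(H2O) required for 1570 mmHg of CH4 = (1/1) × 1570 = 1570 mmHg; available 3270 mmHg, so CH4 is limiting.
P(H2O) remaining = 3270 − (1/1) × 1570 = 1700 mmHg
P(gaseous products) = (1+3)/1 × 1570 = 6280 mmHg
P_total at 481 °C = 1700 + 6280 = 7980 mmHg
Scaling to 464 °C: P = 7980 × 737.15/754.15 = 7800 mmHg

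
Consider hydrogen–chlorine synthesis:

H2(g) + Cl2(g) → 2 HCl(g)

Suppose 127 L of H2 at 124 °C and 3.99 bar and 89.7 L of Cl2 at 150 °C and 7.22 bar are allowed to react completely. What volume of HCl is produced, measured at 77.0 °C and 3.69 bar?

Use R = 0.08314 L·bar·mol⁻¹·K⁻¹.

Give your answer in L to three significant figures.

n(H2) = PV/RT = (3.99 × 127) / (0.08314 × 397.15) = 15.35 mol
n(Cl2) = PV/RT = (7.22 × 89.7) / (0.08314 × 423.15) = 18.41 mol
For 15.35 mol H2, stoichiometry requires (1/1) × 15.35 = 15.35 mol Cl2; 18.41 mol is available, so H2 is limiting.
n(HCl) = (2/1) × 15.35 = 30.70 mol
V(HCl) = nRT/P = 30.70 × 0.08314 × 350.15 / 3.69 = 242.2 L

242 L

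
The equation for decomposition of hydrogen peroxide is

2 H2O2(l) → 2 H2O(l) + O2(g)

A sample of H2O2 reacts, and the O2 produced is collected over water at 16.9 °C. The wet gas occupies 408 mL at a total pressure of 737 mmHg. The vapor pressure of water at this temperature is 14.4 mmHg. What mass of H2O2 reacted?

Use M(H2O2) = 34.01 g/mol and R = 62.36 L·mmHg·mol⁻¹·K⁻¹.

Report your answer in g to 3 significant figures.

1.11 g

P(O2) = 737 − 14.4 = 722.6 mmHg
n(O2) = PV/RT = (722.6 × 0.4080) / (62.36 × 290.05) = 0.01630 mol
n(H2O2) = (2/1) × 0.01630 = 0.03260 mol
m(H2O2) = 0.03260 × 34.01 = 1.109 g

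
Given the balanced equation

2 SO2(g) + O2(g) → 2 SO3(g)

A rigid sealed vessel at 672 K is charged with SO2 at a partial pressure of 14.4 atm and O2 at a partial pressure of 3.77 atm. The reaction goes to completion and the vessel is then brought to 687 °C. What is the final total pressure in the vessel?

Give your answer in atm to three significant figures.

At constant V, partial pressures at 672 K are proportional to moles, so apply stoichiometry directly to pressures.
P(O2) required for 14.4 atm of SO2 = (1/2) × 14.4 = 7.200 atm; available 3.77 atm, so O2 is limiting.
P(SO2) remaining = 14.4 − (2/1) × 3.77 = 6.860 atm
P(gaseous products) = (2)/1 × 3.77 = 7.540 atm
P_total at 672 K = 6.860 + 7.540 = 14.40 atm
Scaling to 687 °C: P = 14.40 × 960.15/672 = 20.57 atm

20.6 atm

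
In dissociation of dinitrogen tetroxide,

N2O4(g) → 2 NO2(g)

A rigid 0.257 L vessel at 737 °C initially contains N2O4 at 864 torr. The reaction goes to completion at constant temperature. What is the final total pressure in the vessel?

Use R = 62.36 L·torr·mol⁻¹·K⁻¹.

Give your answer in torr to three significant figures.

Rigid vessel, constant T ⇒ P scales with total gas moles (1 → 2).
P_final = (2/1) × 864 = 1728 torr

1730 torr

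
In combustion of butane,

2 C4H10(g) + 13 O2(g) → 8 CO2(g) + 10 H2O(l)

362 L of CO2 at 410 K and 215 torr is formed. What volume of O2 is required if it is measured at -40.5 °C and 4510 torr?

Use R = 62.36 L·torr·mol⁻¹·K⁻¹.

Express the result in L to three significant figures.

15.9 L

n(CO2) = PV/RT = (215 × 362) / (62.36 × 410) = 3.044 mol
n(O2) = (13/8) × 3.044 = 4.947 mol
V = nRT/P = 4.947 × 62.36 × 232.65 / 4510 = 15.91 L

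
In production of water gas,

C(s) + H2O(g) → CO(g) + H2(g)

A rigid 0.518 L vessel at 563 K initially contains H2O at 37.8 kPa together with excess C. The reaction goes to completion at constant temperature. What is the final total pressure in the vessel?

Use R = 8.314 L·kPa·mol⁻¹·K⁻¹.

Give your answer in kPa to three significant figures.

Since T and V are fixed, P_final/P_initial = n_final/n_initial = 2/1.
P_final = (2/1) × 37.8 = 75.60 kPa

75.6 kPa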